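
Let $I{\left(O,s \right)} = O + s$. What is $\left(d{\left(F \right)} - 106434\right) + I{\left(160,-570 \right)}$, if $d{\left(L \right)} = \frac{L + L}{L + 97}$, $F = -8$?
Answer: $- \frac{9509132}{89} \approx -1.0684 \cdot 10^{5}$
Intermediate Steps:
$d{\left(L \right)} = \frac{2 L}{97 + L}$
$\left(d{\left(F \right)} - 106434\right) + I{\left(160,-570 \right)} = \left(2 \left(-8\right) \frac{1}{97 - 8} - 106434\right) + \left(160 - 570\right) = \left(2 \left(-8\right) \frac{1}{89} - 106434\right) - 410 = \left(- \frac{16}{89} - 106434\right) - 410 = - \frac{9472642}{89} - 410 = - \frac{9509132}{89}$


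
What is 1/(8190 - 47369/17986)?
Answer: 17986/147257971 ≈ 0.00012214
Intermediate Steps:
1/(8190 - 47369/17986) = 1/(147257971/17986) = 17986/147257971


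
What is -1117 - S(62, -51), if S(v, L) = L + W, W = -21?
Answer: -1045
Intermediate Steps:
S(v, L) = -21 + L (S(v, L) = L - 21 = -21 + L)
-1117 - S(62, -51) = -1117 - (-21 - 51) = -1117 - 1*(-72) = -1117 + 72 = -1045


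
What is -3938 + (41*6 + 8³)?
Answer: -3180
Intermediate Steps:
-3938 + (41*6 + 8³) = -3938 + (246 + 512) = -3938 + 758 = -3180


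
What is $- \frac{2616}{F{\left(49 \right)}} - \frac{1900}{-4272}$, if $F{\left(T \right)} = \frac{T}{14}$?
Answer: $- \frac{5584451}{7476} \approx -746.98$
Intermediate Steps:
$F{\left(T \right)} = \frac{T}{14}$ ($F{\left(T \right)} = T \frac{1}{14} = \frac{T}{14}$)
$- \frac{2616}{F{\left(49 \right)}} - \frac{1900}{-4272} = - \frac{2616}{\frac{1}{14} \cdot 49} - \frac{1900}{-4272} = - \frac{2616}{\frac{7}{2}} - - \frac{475}{1068} = \left(-2616\right) \frac{2}{7} + \frac{475}{1068} = - \frac{5232}{7} + \frac{475}{1068} = - \frac{5584451}{7476}$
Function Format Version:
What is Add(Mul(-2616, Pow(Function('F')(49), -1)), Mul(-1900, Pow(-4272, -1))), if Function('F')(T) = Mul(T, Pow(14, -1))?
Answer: Rational(-5584451, 7476) ≈ -746.98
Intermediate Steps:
Function('F')(T) = Mul(Rational(1, 14), T) (Function('F')(T) = Mul(T, Rational(1, 14)) = Mul(Rational(1, 14), T))
Add(Mul(-2616, Pow(Function('F')(49), -1)), Mul(-1900, Pow(-4272, -1))) = Add(Mul(-2616, Pow(Mul(Rational(1, 14), 49), -1)), Mul(-1900, Pow(-4272, -1))) = Add(Mul(-2616, Pow(Rational(7, 2), -1)), Mul(-1900, Rational(-1, 4272))) = Add(Mul(-2616, Rational(2, 7)), Rational(475, 1068)) = Add(Rational(-5232, 7), Rational(475, 1068)) = Rational(-5584451, 7476)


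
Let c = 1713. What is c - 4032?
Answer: -2319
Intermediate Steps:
c - 4032 = 1713 - 4032 = -2319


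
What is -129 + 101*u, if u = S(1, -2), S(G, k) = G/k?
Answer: -359/2 ≈ -179.50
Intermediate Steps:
u = -½ (u = 1/(-2) = 1*(-½) = -½ ≈ -0.50000)
-129 + 101*u = -129 + 101*(-½) = -129 - 101/2 = -359/2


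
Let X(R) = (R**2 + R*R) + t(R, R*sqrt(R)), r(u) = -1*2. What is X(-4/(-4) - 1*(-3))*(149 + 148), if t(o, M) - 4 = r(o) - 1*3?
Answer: 9207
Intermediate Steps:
r(u) = -2
t(o, M) = -1 (t(o, M) = 4 + (-2 - 1*3) = 4 + (-2 - 3) = 4 - 5 = -1)
X(R) = -1 + 2*R**2 (X(R) = (R**2 + R*R) - 1 = (R**2 + R**2) - 1 = 2*R**2 - 1 = -1 + 2*R**2)
X(-4/(-4) - 1*(-3))*(149 + 148) = (-1 + 2*(-4/(-4) - 1*(-3))**2)*(149 + 148) = (-1 + 2*(-4*(-1/4) + 3)**2)*297 = (-1 + 2*(1 + 3)**2)*297 = (-1 + 2*4**2)*297 = (-1 + 2*16)*297 = (-1 + 32)*297 = 31*297 = 9207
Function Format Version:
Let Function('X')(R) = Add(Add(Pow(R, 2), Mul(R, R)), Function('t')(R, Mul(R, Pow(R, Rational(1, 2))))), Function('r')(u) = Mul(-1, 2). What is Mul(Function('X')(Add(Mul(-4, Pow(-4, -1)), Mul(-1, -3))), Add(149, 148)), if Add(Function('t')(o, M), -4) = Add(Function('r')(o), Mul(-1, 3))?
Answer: 9207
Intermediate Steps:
Function('r')(u) = -2
Function('t')(o, M) = -1 (Function('t')(o, M) = Add(4, Add(-2, Mul(-1, 3))) = Add(4, Add(-2, -3)) = Add(4, -5) = -1)
Function('X')(R) = Add(-1, Mul(2, Pow(R, 2))) (Function('X')(R) = Add(Add(Pow(R, 2), Mul(R, R)), -1) = Add(Add(Pow(R, 2), Pow(R, 2)), -1) = Add(Mul(2, Pow(R, 2)), -1) = Add(-1, Mul(2, Pow(R, 2))))
Mul(Function('X')(Add(Mul(-4, Pow(-4, -1)), Mul(-1, -3))), Add(149, 148)) = Mul(Add(-1, Mul(2, Pow(Add(Mul(-4, Pow(-4, -1)), Mul(-1, -3)), 2))), Add(149, 148)) = Mul(Add(-1, Mul(2, Pow(Add(Mul(-4, Rational(-1, 4)), 3), 2))), 297) = Mul(Add(-1, Mul(2, Pow(Add(1, 3), 2))), 297) = Mul(Add(-1, Mul(2, Pow(4, 2))), 297) = Mul(Add(-1, Mul(2, 16)), 297) = Mul(Add(-1, 32), 297) = Mul(31, 297) = 9207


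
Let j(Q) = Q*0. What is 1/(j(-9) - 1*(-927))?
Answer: 1/927 ≈ 0.0010787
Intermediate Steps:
j(Q) = 0
1/(j(-9) - 1*(-927)) = 1/(0 - 1*(-927)) = 1/(0 + 927) = 1/927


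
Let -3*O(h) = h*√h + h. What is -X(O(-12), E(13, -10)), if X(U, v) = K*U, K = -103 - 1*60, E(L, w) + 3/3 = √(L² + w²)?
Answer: 652 + 1304*I*√3 ≈ 652.0 + 2258.6*I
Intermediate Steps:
E(L, w) = -1 + √(L² + w²)
O(h) = -h/3 - h^(3/2)/3 (O(h) = -(h*√h + h)/3 = -(h^(3/2) + h)/3 = -(h + h^(3/2))/3 = -h/3 - h^(3/2)/3)
K = -163 (K = -103 - 60 = -163)
X(U, v) = -163*U
-X(O(-12), E(13, -10)) = -(-163)*(-⅓*(-12) - (-8)*I*√3) = -(-163)*(4 - (-8)*I*√3) = -(-163)*(4 + 8*I*√3) = -(-652 - 1304*I*√3) = 652 + 1304*I*√3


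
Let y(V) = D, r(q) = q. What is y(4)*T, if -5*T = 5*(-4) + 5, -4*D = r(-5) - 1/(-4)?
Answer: 57/16 ≈ 3.5625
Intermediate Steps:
D = 19/16 (D = -(-5 - 1/(-4))/4 = -(-5 - 1*(-1/4))/4 = -(-5 + 1/4)/4 = -1/4*(-19/4) = 19/16 ≈ 1.1875)
y(V) = 19/16
T = 3 (T = -(5*(-4) + 5)/5 = -(-20 + 5)/5 = -1/5*(-15) = 3)
y(4)*T = (19/16)*3 = 57/16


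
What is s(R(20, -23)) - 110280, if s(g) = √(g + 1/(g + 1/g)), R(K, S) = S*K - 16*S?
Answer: -110280 + 2*I*√1648287870/8465 ≈ -1.1028e+5 + 9.5922*I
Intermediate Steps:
R(K, S) = -16*S + K*S (R(K, S) = K*S - 16*S = -16*S + K*S)
s(R(20, -23)) - 110280 = √((-23*(-16 + 20))*(2 + (-23*(-16 + 20))²)/(1 + (-23*(-16 + 20))²)) - 110280 = √((-23*4)*(2 + (-23*4)²)/(1 + (-23*4)²)) - 110280 = √(-92*(2 + (-92)²)/(1 + (-92)²)) - 110280 = √(-92*(2 + 8464)/(1 + 8464)) - 110280 = √(-92*8466/8465) - 110280 = √(-92*1/8465*8466) - 110280 = √(-778872/8465) - 110280 = 2*I*√1648287870/8465 - 110280 = -110280 + 2*I*√1648287870/8465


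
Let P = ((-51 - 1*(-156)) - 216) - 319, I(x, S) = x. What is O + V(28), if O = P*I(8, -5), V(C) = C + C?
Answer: -3384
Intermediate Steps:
P = -430 (P = ((-51 + 156) - 216) - 319 = (105 - 216) - 319 = -111 - 319 = -430)
V(C) = 2*C
O = -3440 (O = -430*8 = -3440)
O + V(28) = -3440 + 2*28 = -3440 + 56 = -3384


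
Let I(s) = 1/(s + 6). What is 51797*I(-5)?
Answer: 51797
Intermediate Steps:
I(s) = 1/(6 + s)
51797*I(-5) = 51797/(6 - 5) = 51797/1 = 51797*1 = 51797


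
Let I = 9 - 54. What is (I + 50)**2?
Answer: 25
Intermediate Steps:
I = -45
(I + 50)**2 = (-45 + 50)**2 = 5**2 = 25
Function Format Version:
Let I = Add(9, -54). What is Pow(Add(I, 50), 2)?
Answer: 25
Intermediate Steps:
I = -45
Pow(Add(I, 50), 2) = Pow(Add(-45, 50), 2) = Pow(5, 2) = 25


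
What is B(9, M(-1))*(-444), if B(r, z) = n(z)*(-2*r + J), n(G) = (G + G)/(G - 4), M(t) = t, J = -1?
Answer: 16872/5 ≈ 3374.4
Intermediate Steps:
n(G) = 2*G/(-4 + G) (n(G) = (2*G)/(-4 + G) = 2*G/(-4 + G))
B(r, z) = 2*z*(-1 - 2*r)/(-4 + z) (B(r, z) = (2*z/(-4 + z))*(-2*r - 1) = (2*z/(-4 + z))*(-1 - 2*r) = 2*z*(-1 - 2*r)/(-4 + z))
B(9, M(-1))*(-444) = -2*(-1)*(1 + 2*9)/(-4 - 1)*(-444) = -2*(-1)*(1 + 18)/(-5)*(-444) = -2*(-1)*(-1/5)*19*(-444) = -38/5*(-444) = 16872/5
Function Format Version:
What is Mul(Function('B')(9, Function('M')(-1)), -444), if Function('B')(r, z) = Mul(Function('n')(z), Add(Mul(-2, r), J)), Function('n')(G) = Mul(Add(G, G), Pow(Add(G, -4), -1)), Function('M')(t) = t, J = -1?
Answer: Rational(16872, 5) ≈ 3374.4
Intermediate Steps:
Function('n')(G) = Mul(2, G, Pow(Add(-4, G), -1)) (Function('n')(G) = Mul(Mul(2, G), Pow(Add(-4, G), -1)) = Mul(2, G, Pow(Add(-4, G), -1)))
Function('B')(r, z) = Mul(2, z, Pow(Add(-4, z), -1), Add(-1, Mul(-2, r))) (Function('B')(r, z) = Mul(Mul(2, z, Pow(Add(-4, z), -1)), Add(Mul(-2, r), -1)) = Mul(Mul(2, z, Pow(Add(-4, z), -1)), Add(-1, Mul(-2, r))) = Mul(2, z, Pow(Add(-4, z), -1), Add(-1, Mul(-2, r))))
Mul(Function('B')(9, Function('M')(-1)), -444) = Mul(Mul(-2, -1, Pow(Add(-4, -1), -1), Add(1, Mul(2, 9))), -444) = Mul(Mul(-2, -1, Pow(-5, -1), Add(1, 18)), -444) = Mul(Mul(-2, -1, Rational(-1, 5), 19), -444) = Mul(Rational(-38, 5), -444) = Rational(16872, 5)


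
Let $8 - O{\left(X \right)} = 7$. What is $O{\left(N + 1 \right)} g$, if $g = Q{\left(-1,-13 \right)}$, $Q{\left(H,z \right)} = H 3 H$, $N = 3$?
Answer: $3$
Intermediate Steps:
$O{\left(X \right)} = 1$ ($O{\left(X \right)} = 8 - 7 = 1$)
$Q{\left(H,z \right)} = 3 H^{2}$ ($Q{\left(H,z \right)} = 3 H H = 3 H^{2}$)
$g = 3$ ($g = 3 \left(-1\right)^{2} = 3 \cdot 1 = 3$)
$O{\left(N + 1 \right)} g = 1 \cdot 3 = 3$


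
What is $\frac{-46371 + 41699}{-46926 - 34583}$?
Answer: $\frac{4672}{81509} \approx 0.057319$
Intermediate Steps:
$\frac{-46371 + 41699}{-46926 - 34583} = - \frac{4672}{-81509} = \left(-4672\right) \left(- \frac{1}{81509}\right) = \frac{4672}{81509}$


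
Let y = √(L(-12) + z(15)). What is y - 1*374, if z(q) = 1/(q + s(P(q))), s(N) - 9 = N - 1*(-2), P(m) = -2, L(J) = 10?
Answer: -374 + √1446/12 ≈ -370.83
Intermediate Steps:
s(N) = 11 + N (s(N) = 9 + (N - 1*(-2)) = 9 + (N + 2) = 9 + (2 + N) = 11 + N)
z(q) = 1/(9 + q) (z(q) = 1/(q + (11 - 2)) = 1/(q + 9) = 1/(9 + q))
y = √1446/12 (y = √(10 + 1/(9 + 15)) = √(10 + 1/24) = √(241/24) = √1446/12 ≈ 3.1689)
y - 1*374 = √1446/12 - 1*374 = √1446/12 - 374 = -374 + √1446/12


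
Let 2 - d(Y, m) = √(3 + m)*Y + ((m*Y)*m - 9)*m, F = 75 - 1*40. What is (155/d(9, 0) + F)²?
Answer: 70721100/57121 - 22473450*√3/57121 ≈ 556.64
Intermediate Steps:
F = 35 (F = 75 - 40 = 35)
d(Y, m) = 2 - Y*√(3 + m) - m*(-9 + Y*m²) (d(Y, m) = 2 - (√(3 + m)*Y + ((m*Y)*m - 9)*m) = 2 - (Y*√(3 + m) + ((Y*m)*m - 9)*m) = 2 - (Y*√(3 + m) + (Y*m² - 9)*m) = 2 - (Y*√(3 + m) + (-9 + Y*m²)*m) = 2 - (Y*√(3 + m) + m*(-9 + Y*m²)) = 2 + (-Y*√(3 + m) - m*(-9 + Y*m²)) = 2 - Y*√(3 + m) - m*(-9 + Y*m²))
(155/d(9, 0) + F)² = (155/(2 + 9*0 - 1*9*0³ - 1*9*√(3 + 0)) + 35)² = (155/(2 + 0 - 1*9*0 - 1*9*√3) + 35)² = (155/(2 + 0 + 0 - 9*√3) + 35)² = (155/(2 - 9*√3) + 35)² = (35 + 155/(2 - 9*√3))²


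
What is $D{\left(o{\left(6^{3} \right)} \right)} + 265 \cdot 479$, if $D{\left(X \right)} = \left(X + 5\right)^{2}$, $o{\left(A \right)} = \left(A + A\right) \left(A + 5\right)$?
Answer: $9115984464$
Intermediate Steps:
$o{\left(A \right)} = 2 A \left(5 + A\right)$
$D{\left(X \right)} = \left(5 + X\right)^{2}$
$D{\left(o{\left(6^{3} \right)} \right)} + 265 \cdot 479 = \left(5 + 2 \cdot 6^{3} \left(5 + 6^{3}\right)\right)^{2} + 265 \cdot 479 = \left(5 + 2 \cdot 216 \left(5 + 216\right)\right)^{2} + 126935 = \left(5 + 2 \cdot 216 \cdot 221\right)^{2} + 126935 = \left(5 + 95472\right)^{2} + 126935 = 95477^{2} + 126935 = 9115857529 + 126935 = 9115984464$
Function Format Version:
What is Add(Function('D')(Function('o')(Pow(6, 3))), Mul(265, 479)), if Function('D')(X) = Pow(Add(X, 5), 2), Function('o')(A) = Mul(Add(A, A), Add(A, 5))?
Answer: 9115984464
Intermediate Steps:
Function('o')(A) = Mul(2, A, Add(5, A)) (Function('o')(A) = Mul(Mul(2, A), Add(5, A)) = Mul(2, A, Add(5, A)))
Function('D')(X) = Pow(Add(5, X), 2)
Add(Function('D')(Function('o')(Pow(6, 3))), Mul(265, 479)) = Add(Pow(Add(5, Mul(2, Pow(6, 3), Add(5, Pow(6, 3)))), 2), Mul(265, 479)) = Add(Pow(Add(5, Mul(2, 216, Add(5, 216))), 2), 126935) = Add(Pow(Add(5, Mul(2, 216, 221)), 2), 126935) = Add(Pow(Add(5, 95472), 2), 126935) = Add(Pow(95477, 2), 126935) = Add(9115857529, 126935) = 9115984464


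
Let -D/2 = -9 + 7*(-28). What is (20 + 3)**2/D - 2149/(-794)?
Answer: 325279/81385 ≈ 3.9968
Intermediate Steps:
D = 410 (D = -2*(-9 + 7*(-28)) = -2*(-9 - 196) = -2*(-205) = 410)
(20 + 3)**2/D - 2149/(-794) = (20 + 3)**2/410 - 2149/(-794) = 23**2*(1/410) - 2149*(-1/794) = 529*(1/410) + 2149/794 = 529/410 + 2149/794 = 325279/81385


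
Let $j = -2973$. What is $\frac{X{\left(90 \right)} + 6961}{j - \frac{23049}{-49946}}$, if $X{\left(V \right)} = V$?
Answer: $- \frac{27089942}{11420493} \approx -2.372$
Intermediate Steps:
$\frac{X{\left(90 \right)} + 6961}{j - \frac{23049}{-49946}} = \frac{90 + 6961}{-2973 - \frac{23049}{-49946}} = \frac{7051}{-2973 - - \frac{1773}{3842}} = \frac{7051}{-2973 + \frac{1773}{3842}} = \frac{7051}{- \frac{11420493}{3842}} = 7051 \left(- \frac{3842}{11420493}\right) = - \frac{27089942}{11420493}$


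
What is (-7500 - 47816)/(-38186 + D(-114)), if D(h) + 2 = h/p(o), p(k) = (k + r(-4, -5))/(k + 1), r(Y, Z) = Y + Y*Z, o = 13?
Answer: 401041/277262 ≈ 1.4464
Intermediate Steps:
p(k) = (16 + k)/(1 + k) (p(k) = (k - 4*(1 - 5))/(k + 1) = (k - 4*(-4))/(1 + k) = (k + 16)/(1 + k) = (16 + k)/(1 + k))
D(h) = -2 + 14*h/29 (D(h) = -2 + h/(((16 + 13)/(1 + 13))) = -2 + h/((29/14)) = -2 + h/(((1/14)*29)) = -2 + h/(29/14) = -2 + h*(14/29) = -2 + 14*h/29)
(-7500 - 47816)/(-38186 + D(-114)) = (-7500 - 47816)/(-38186 + (-2 + (14/29)*(-114))) = -55316/(-38186 + (-2 - 1596/29)) = -55316/(-38186 - 1654/29) = -55316/(-1109048/29) = -55316*(-29/1109048) = 401041/277262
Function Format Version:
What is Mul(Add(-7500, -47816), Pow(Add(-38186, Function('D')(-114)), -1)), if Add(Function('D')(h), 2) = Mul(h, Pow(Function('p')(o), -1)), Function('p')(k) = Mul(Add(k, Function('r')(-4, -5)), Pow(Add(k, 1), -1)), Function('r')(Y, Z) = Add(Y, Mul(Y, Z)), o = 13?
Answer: Rational(401041, 277262) ≈ 1.4464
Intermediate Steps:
Function('p')(k) = Mul(Pow(Add(1, k), -1), Add(16, k)) (Function('p')(k) = Mul(Add(k, Mul(-4, Add(1, -5))), Pow(Add(k, 1), -1)) = Mul(Add(k, Mul(-4, -4)), Pow(Add(1, k), -1)) = Mul(Add(k, 16), Pow(Add(1, k), -1)) = Mul(Add(16, k), Pow(Add(1, k), -1)) = Mul(Pow(Add(1, k), -1), Add(16, k)))
Function('D')(h) = Add(-2, Mul(Rational(14, 29), h)) (Function('D')(h) = Add(-2, Mul(h, Pow(Mul(Pow(Add(1, 13), -1), Add(16, 13)), -1))) = Add(-2, Mul(h, Pow(Mul(Pow(14, -1), 29), -1))) = Add(-2, Mul(h, Pow(Mul(Rational(1, 14), 29), -1))) = Add(-2, Mul(h, Pow(Rational(29, 14), -1))) = Add(-2, Mul(h, Rational(14, 29))) = Add(-2, Mul(Rational(14, 29), h)))
Mul(Add(-7500, -47816), Pow(Add(-38186, Function('D')(-114)), -1)) = Mul(Add(-7500, -47816), Pow(Add(-38186, Add(-2, Mul(Rational(14, 29), -114))), -1)) = Mul(-55316, Pow(Add(-38186, Add(-2, Rational(-1596, 29))), -1)) = Mul(-55316, Pow(Add(-38186, Rational(-1654, 29)), -1)) = Mul(-55316, Pow(Rational(-1109048, 29), -1)) = Mul(-55316, Rational(-29, 1109048)) = Rational(401041, 277262)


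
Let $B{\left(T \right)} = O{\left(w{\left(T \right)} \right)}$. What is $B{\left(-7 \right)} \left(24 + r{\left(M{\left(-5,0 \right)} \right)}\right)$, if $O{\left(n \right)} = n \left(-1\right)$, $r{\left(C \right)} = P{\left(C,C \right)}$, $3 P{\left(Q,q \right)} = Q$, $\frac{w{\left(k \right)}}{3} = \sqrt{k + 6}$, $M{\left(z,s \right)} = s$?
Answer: $- 72 i \approx - 72.0 i$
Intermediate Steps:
$w{\left(k \right)} = 3 \sqrt{6 + k}$ ($w{\left(k \right)} = 3 \sqrt{k + 6} = 3 \sqrt{6 + k}$)
$P{\left(Q,q \right)} = \frac{Q}{3}$
$r{\left(C \right)} = \frac{C}{3}$
$O{\left(n \right)} = - n$
$B{\left(T \right)} = - 3 \sqrt{6 + T}$
$B{\left(-7 \right)} \left(24 + r{\left(M{\left(-5,0 \right)} \right)}\right) = - 3 \sqrt{6 - 7} \left(24 + \frac{1}{3} \cdot 0\right) = - 3 \sqrt{-1} \left(24 + 0\right) = - 3 i 24 = - 72 i$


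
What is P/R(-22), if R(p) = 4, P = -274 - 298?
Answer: -143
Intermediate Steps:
P = -572
P/R(-22) = -572/4 = -572*¼ = -143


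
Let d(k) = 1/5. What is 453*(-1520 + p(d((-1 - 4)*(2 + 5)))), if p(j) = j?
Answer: -3442347/5 ≈ -6.8847e+5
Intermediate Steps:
d(k) = ⅕
453*(-1520 + p(d((-1 - 4)*(2 + 5)))) = 453*(-1520 + ⅕) = 453*(-7599/5) = -3442347/5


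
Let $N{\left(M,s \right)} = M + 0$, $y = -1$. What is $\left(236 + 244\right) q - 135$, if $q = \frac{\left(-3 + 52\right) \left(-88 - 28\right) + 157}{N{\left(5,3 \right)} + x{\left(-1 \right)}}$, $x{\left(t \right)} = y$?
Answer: $-663375$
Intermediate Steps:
$x{\left(t \right)} = -1$
$N{\left(M,s \right)} = M$
$q = - \frac{5527}{4}$ ($q = \frac{\left(-3 + 52\right) \left(-88 - 28\right) + 157}{5 - 1} = \frac{49 \left(-116\right) + 157}{4} = \left(-5684 + 157\right) \frac{1}{4} = \left(-5527\right) \frac{1}{4} = - \frac{5527}{4} \approx -1381.8$)
$\left(236 + 244\right) q - 135 = \left(236 + 244\right) \left(- \frac{5527}{4}\right) - 135 = 480 \left(- \frac{5527}{4}\right) - 135 = -663240 - 135 = -663375$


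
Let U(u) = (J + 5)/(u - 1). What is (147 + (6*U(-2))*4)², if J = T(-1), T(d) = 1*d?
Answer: 13225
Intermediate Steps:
T(d) = d
J = -1
U(u) = 4/(-1 + u) (U(u) = (-1 + 5)/(u - 1) = 4/(-1 + u))
(147 + (6*U(-2))*4)² = (147 + (6*(4/(-1 - 2)))*4)² = (147 + (6*(4/(-3)))*4)² = (147 + (6*(4*(-⅓)))*4)² = (147 + (6*(-4/3))*4)² = (147 - 8*4)² = (147 - 32)² = 115² = 13225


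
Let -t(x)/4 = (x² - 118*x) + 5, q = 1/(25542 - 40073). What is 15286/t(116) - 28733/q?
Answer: 189553734885/454 ≈ 4.1752e+8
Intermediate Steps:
q = -1/14531 (q = 1/(-14531) = -1/14531 ≈ -6.8818e-5)
t(x) = -20 - 4*x² + 472*x (t(x) = -4*((x² - 118*x) + 5) = -4*(5 + x² - 118*x) = -20 - 4*x² + 472*x)
15286/t(116) - 28733/q = 15286/(-20 - 4*116² + 472*116) - 28733/(-1/14531) = 15286/(-20 - 4*13456 + 54752) - 28733*(-14531) = 15286/(-20 - 53824 + 54752) + 417519223 = 15286/908 + 417519223 = 15286*(1/908) + 417519223 = 7643/454 + 417519223 = 189553734885/454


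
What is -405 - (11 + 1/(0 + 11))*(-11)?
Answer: -283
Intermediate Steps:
-405 - (11 + 1/(0 + 11))*(-11) = -405 - (11 + 1/11)*(-11) = -405 - 122*(-11)/11 = -405 - 1*(-122) = -405 + 122 = -283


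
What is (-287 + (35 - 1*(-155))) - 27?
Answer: -124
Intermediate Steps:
(-287 + (35 - 1*(-155))) - 27 = (-287 + (35 + 155)) - 27 = (-287 + 190) - 27 = -97 - 27 = -124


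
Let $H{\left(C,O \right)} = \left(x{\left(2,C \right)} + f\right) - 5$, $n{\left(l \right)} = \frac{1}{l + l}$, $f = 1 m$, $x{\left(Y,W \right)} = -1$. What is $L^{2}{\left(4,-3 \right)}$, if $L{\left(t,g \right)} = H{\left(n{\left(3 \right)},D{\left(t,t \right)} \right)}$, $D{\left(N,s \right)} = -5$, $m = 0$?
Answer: $36$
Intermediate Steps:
$f = 0$ ($f = 1 \cdot 0 = 0$)
$n{\left(l \right)} = \frac{1}{2 l}$
$H{\left(C,O \right)} = -6$ ($H{\left(C,O \right)} = \left(-1 + 0\right) - 5 = -1 - 5 = -6$)
$L{\left(t,g \right)} = -6$
$L^{2}{\left(4,-3 \right)} = \left(-6\right)^{2} = 36$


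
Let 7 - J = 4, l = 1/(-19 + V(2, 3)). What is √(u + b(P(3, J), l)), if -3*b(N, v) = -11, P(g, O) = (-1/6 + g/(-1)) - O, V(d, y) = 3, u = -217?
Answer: 8*I*√30/3 ≈ 14.606*I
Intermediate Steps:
l = -1/16 (l = 1/(-19 + 3) = 1/(-16) = -1/16 ≈ -0.062500)
J = 3 (J = 7 - 1*4 = 7 - 4 = 3)
P(g, O) = -⅙ - O - g (P(g, O) = (-1*⅙ + g*(-1)) - O = (-⅙ - g) - O = -⅙ - O - g)
b(N, v) = 11/3 (b(N, v) = -⅓*(-11) = 11/3)
√(u + b(P(3, J), l)) = √(-217 + 11/3) = √(-640/3) = 8*I*√30/3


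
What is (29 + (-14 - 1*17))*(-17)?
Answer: 34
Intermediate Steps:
(29 + (-14 - 1*17))*(-17) = (29 + (-14 - 17))*(-17) = (29 - 31)*(-17) = -2*(-17) = 34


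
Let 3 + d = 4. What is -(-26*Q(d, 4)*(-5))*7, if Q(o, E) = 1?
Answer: -910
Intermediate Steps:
d = 1 (d = -3 + 4 = 1)
-(-26*Q(d, 4)*(-5))*7 = -(-26*(-5))*7 = -130*7 = -1*910 = -910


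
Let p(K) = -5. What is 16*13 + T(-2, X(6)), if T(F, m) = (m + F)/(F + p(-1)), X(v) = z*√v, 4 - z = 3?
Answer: 1458/7 - √6/7 ≈ 207.94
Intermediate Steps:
z = 1 (z = 4 - 1*3 = 4 - 3 = 1)
X(v) = √v (X(v) = 1*√v = √v)
T(F, m) = (F + m)/(-5 + F) (T(F, m) = (m + F)/(F - 5) = (F + m)/(-5 + F))
16*13 + T(-2, X(6)) = 16*13 + (-2 + √6)/(-5 - 2) = 208 + (-2 + √6)/(-7) = 208 - (-2 + √6)/7 = 208 + (2/7 - √6/7) = 1458/7 - √6/7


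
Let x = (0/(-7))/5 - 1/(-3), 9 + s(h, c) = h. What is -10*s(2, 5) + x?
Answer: 211/3 ≈ 70.333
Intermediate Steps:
s(h, c) = -9 + h
x = ⅓ (x = (0*(-⅐))*(⅕) - 1*(-⅓) = 0*(⅕) + ⅓ = 0 + ⅓ = ⅓ ≈ 0.33333)
-10*s(2, 5) + x = -10*(-9 + 2) + ⅓ = -10*(-7) + ⅓ = 70 + ⅓ = 211/3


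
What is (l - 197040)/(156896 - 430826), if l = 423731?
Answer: -226691/273930 ≈ -0.82755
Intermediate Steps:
(l - 197040)/(156896 - 430826) = (423731 - 197040)/(156896 - 430826) = 226691/(-273930) = 226691*(-1/273930) = -226691/273930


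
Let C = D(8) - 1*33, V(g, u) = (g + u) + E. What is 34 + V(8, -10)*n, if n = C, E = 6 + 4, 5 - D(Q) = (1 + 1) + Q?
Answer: -270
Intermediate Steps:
D(Q) = 3 - Q (D(Q) = 5 - ((1 + 1) + Q) = 5 - (2 + Q) = 5 + (-2 - Q) = 3 - Q)
E = 10
V(g, u) = 10 + g + u (V(g, u) = (g + u) + 10 = 10 + g + u)
C = -38 (C = (3 - 1*8) - 1*33 = (3 - 8) - 33 = -5 - 33 = -38)
n = -38
34 + V(8, -10)*n = 34 + (10 + 8 - 10)*(-38) = 34 + 8*(-38) = 34 - 304 = -270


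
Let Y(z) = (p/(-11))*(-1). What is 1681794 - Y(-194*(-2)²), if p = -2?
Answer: 18499736/11 ≈ 1.6818e+6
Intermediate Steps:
Y(z) = -2/11 (Y(z) = -2/(-11)*(-1) = -2*(-1/11)*(-1) = (2/11)*(-1) = -2/11)
1681794 - Y(-194*(-2)²) = 1681794 - 1*(-2/11) = 1681794 + 2/11 = 18499736/11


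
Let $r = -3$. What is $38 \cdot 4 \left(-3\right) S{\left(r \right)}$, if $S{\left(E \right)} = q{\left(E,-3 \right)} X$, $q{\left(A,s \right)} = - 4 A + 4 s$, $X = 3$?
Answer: $0$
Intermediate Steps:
$S{\left(E \right)} = -36 - 12 E$ ($S{\left(E \right)} = \left(- 4 E + 4 \left(-3\right)\right) 3 = \left(- 4 E - 12\right) 3 = \left(-12 - 4 E\right) 3 = -36 - 12 E$)
$38 \cdot 4 \left(-3\right) S{\left(r \right)} = 38 \cdot 4 \left(-3\right) \left(-36 - -36\right) = 38 \left(-12\right) \left(-36 + 36\right) = \left(-456\right) 0 = 0$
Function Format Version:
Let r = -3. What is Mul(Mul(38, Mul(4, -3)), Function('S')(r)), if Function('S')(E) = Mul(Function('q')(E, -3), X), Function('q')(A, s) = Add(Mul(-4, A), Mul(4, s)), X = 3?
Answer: 0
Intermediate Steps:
Function('S')(E) = Add(-36, Mul(-12, E)) (Function('S')(E) = Mul(Add(Mul(-4, E), Mul(4, -3)), 3) = Mul(Add(Mul(-4, E), -12), 3) = Mul(Add(-12, Mul(-4, E)), 3) = Add(-36, Mul(-12, E)))
Mul(Mul(38, Mul(4, -3)), Function('S')(r)) = Mul(Mul(38, Mul(4, -3)), Add(-36, Mul(-12, -3))) = Mul(Mul(38, -12), Add(-36, 36)) = Mul(-456, 0) = 0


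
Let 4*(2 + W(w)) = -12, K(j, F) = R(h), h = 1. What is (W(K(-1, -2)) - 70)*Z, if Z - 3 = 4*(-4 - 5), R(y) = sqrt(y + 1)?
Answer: 2475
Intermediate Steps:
R(y) = sqrt(1 + y)
K(j, F) = sqrt(2) (K(j, F) = sqrt(1 + 1) = sqrt(2))
W(w) = -5 (W(w) = -2 + (1/4)*(-12) = -2 - 3 = -5)
Z = -33 (Z = 3 + 4*(-4 - 5) = 3 + 4*(-9) = 3 - 36 = -33)
(W(K(-1, -2)) - 70)*Z = (-5 - 70)*(-33) = -75*(-33) = 2475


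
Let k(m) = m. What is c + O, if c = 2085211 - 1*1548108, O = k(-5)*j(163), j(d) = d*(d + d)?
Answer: 271413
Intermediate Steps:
j(d) = 2*d² (j(d) = d*(2*d) = 2*d²)
O = -265690 (O = -10*163² = -10*26569 = -5*53138 = -265690)
c = 537103 (c = 2085211 - 1548108 = 537103)
c + O = 537103 - 265690 = 271413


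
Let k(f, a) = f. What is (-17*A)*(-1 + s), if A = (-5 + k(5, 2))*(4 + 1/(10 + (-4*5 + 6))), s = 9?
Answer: 0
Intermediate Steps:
A = 0 (A = (-5 + 5)*(4 + 1/(10 + (-4*5 + 6))) = 0*(4 + 1/(10 + (-20 + 6))) = 0*(4 + 1/(10 - 14)) = 0*(4 + 1/(-4)) = 0*(4 - 1/4) = 0*(15/4) = 0)
(-17*A)*(-1 + s) = (-17*0)*(-1 + 9) = 0*8 = 0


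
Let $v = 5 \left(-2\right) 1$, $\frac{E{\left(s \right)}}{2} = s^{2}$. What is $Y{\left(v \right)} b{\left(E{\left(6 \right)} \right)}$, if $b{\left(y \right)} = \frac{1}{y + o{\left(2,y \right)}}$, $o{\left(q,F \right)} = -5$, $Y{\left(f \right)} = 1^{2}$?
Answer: $\frac{1}{67} \approx 0.014925$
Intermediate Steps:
$E{\left(s \right)} = 2 s^{2}$
$v = -10$ ($v = \left(-10\right) 1 = -10$)
$Y{\left(f \right)} = 1$
$b{\left(y \right)} = \frac{1}{-5 + y}$ ($b{\left(y \right)} = \frac{1}{y - 5} = \frac{1}{-5 + y}$)
$Y{\left(v \right)} b{\left(E{\left(6 \right)} \right)} = 1 \frac{1}{-5 + 2 \cdot 6^{2}} = 1 \frac{1}{-5 + 2 \cdot 36} = 1 \frac{1}{-5 + 72} = 1 \cdot \frac{1}{67} = \frac{1}{67}$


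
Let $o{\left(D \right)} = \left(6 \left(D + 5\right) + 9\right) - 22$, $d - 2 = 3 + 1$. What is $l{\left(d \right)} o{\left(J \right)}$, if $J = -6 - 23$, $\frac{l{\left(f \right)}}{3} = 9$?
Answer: $-4239$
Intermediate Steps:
$d = 6$ ($d = 2 + \left(3 + 1\right) = 2 + 4 = 6$)
$l{\left(f \right)} = 27$ ($l{\left(f \right)} = 3 \cdot 9 = 27$)
$J = -29$
$o{\left(D \right)} = 17 + 6 D$ ($o{\left(D \right)} = \left(6 \left(5 + D\right) + 9\right) - 22 = \left(\left(30 + 6 D\right) + 9\right) - 22 = \left(39 + 6 D\right) - 22 = 17 + 6 D$)
$l{\left(d \right)} o{\left(J \right)} = 27 \left(17 + 6 \left(-29\right)\right) = 27 \left(17 - 174\right) = 27 \left(-157\right) = -4239$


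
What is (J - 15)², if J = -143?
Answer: 24964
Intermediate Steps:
(J - 15)² = (-143 - 15)² = (-158)² = 24964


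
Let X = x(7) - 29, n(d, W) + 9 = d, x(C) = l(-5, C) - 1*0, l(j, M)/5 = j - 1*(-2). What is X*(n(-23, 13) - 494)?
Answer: 23144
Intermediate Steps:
l(j, M) = 10 + 5*j (l(j, M) = 5*(j - 1*(-2)) = 5*(j + 2) = 5*(2 + j) = 10 + 5*j)
x(C) = -15 (x(C) = (10 + 5*(-5)) - 1*0 = (10 - 25) + 0 = -15 + 0 = -15)
n(d, W) = -9 + d
X = -44 (X = -15 - 29 = -44)
X*(n(-23, 13) - 494) = -44*((-9 - 23) - 494) = -44*(-32 - 494) = -44*(-526) = 23144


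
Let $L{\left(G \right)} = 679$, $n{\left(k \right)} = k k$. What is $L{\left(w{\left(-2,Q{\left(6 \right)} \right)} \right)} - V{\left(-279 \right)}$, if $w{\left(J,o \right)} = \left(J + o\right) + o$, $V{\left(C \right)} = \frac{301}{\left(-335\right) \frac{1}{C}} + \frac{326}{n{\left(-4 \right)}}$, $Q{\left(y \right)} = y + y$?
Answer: $\frac{1093283}{2680} \approx 407.94$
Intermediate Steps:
$Q{\left(y \right)} = 2 y$
$n{\left(k \right)} = k^{2}$
$V{\left(C \right)} = \frac{163}{8} - \frac{301 C}{335}$ ($V{\left(C \right)} = \frac{301}{\left(-335\right) \frac{1}{C}} + \frac{326}{\left(-4\right)^{2}} = 301 \left(- \frac{C}{335}\right) + \frac{326}{16} = - \frac{301 C}{335} + 326 \cdot \frac{1}{16} = - \frac{301 C}{335} + \frac{163}{8} = \frac{163}{8} - \frac{301 C}{335}$)
$w{\left(J,o \right)} = J + 2 o$
$L{\left(w{\left(-2,Q{\left(6 \right)} \right)} \right)} - V{\left(-279 \right)} = 679 - \left(\frac{163}{8} - - \frac{83979}{335}\right) = 679 - \left(\frac{163}{8} + \frac{83979}{335}\right) = 679 - \frac{726437}{2680} = \frac{1093283}{2680}$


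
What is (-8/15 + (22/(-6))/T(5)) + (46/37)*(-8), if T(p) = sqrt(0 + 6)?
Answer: -5816/555 - 11*sqrt(6)/18 ≈ -11.976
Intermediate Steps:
T(p) = sqrt(6)
(-8/15 + (22/(-6))/T(5)) + (46/37)*(-8) = (-8/15 + (22/(-6))/(sqrt(6))) + (46/37)*(-8) = (-8*1/15 + (22*(-1/6))*(sqrt(6)/6)) + (46*(1/37))*(-8) = (-8/15 - 11*sqrt(6)/18) + (46/37)*(-8) = (-8/15 - 11*sqrt(6)/18) - 368/37 = -5816/555 - 11*sqrt(6)/18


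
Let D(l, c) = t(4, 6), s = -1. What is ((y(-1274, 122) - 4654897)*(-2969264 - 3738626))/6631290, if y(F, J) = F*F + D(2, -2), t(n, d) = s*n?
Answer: 2033714859925/663129 ≈ 3.0668e+6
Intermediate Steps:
t(n, d) = -n
D(l, c) = -4 (D(l, c) = -1*4 = -4)
y(F, J) = -4 + F**2 (y(F, J) = F*F - 4 = F**2 - 4 = -4 + F**2)
((y(-1274, 122) - 4654897)*(-2969264 - 3738626))/6631290 = (((-4 + (-1274)**2) - 4654897)*(-2969264 - 3738626))/6631290 = (((-4 + 1623076) - 4654897)*(-6707890))*(1/6631290) = ((1623072 - 4654897)*(-6707890))*(1/6631290) = -3031825*(-6707890)*(1/6631290) = 20337148599250*(1/6631290) = 2033714859925/663129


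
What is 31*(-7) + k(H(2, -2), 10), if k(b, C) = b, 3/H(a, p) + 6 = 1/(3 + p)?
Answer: -1088/5 ≈ -217.60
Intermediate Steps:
H(a, p) = 3/(-6 + 1/(3 + p))
31*(-7) + k(H(2, -2), 10) = 31*(-7) + 3*(-3 - 1*(-2))/(17 + 6*(-2)) = -217 + 3*(-3 + 2)/(17 - 12) = -217 + 3*(-1)/5 = -217 + 3*(1/5)*(-1) = -217 - 3/5 = -1088/5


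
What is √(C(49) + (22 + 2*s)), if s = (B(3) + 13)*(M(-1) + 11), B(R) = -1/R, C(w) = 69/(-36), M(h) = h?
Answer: √9843/6 ≈ 16.535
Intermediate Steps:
C(w) = -23/12 (C(w) = 69*(-1/36) = -23/12)
s = 380/3 (s = (-1/3 + 13)*(-1 + 11) = (-1*⅓ + 13)*10 = (-⅓ + 13)*10 = (38/3)*10 = 380/3 ≈ 126.67)
√(C(49) + (22 + 2*s)) = √(-23/12 + (22 + 2*(380/3))) = √(-23/12 + (22 + 760/3)) = √(-23/12 + 826/3) = √(3281/12) = √9843/6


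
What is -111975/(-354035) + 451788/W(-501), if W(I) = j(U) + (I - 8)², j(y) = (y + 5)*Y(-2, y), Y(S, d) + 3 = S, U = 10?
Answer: 1717736013/833610811 ≈ 2.0606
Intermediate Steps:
Y(S, d) = -3 + S
j(y) = -25 - 5*y (j(y) = (y + 5)*(-3 - 2) = (5 + y)*(-5) = -25 - 5*y)
W(I) = -75 + (-8 + I)² (W(I) = (-25 - 5*10) + (I - 8)² = (-25 - 50) + (-8 + I)² = -75 + (-8 + I)²)
-111975/(-354035) + 451788/W(-501) = -111975/(-354035) + 451788/(-75 + (-8 - 501)²) = -111975*(-1/354035) + 451788/(-75 + (-509)²) = 22395/70807 + 451788/(-75 + 259081) = 22395/70807 + 451788/259006 = 22395/70807 + 451788*(1/259006) = 22395/70807 + 225894/129503 = 1717736013/833610811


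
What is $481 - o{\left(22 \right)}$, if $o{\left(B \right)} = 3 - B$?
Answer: $500$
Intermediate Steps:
$481 - o{\left(22 \right)} = 481 - \left(3 - 22\right) = 481 - -19 = 481 + 19 = 500$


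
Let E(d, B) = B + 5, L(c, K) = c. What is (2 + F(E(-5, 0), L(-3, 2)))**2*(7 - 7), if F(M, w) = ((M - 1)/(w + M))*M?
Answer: 0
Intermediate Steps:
E(d, B) = 5 + B
F(M, w) = M*(-1 + M)/(M + w) (F(M, w) = ((-1 + M)/(M + w))*M = M*(-1 + M)/(M + w))
(2 + F(E(-5, 0), L(-3, 2)))**2*(7 - 7) = (2 + (5 + 0)*(-1 + (5 + 0))/((5 + 0) - 3))**2*(7 - 7) = (2 + 5*(-1 + 5)/(5 - 3))**2*0 = (2 + 5*4/2)**2*0 = (2 + 5*(1/2)*4)**2*0 = (2 + 10)**2*0 = 12**2*0 = 144*0 = 0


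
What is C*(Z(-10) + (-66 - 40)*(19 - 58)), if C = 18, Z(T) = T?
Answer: 74232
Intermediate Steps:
C*(Z(-10) + (-66 - 40)*(19 - 58)) = 18*(-10 + (-66 - 40)*(19 - 58)) = 18*(-10 - 106*(-39)) = 18*(-10 + 4134) = 18*4124 = 74232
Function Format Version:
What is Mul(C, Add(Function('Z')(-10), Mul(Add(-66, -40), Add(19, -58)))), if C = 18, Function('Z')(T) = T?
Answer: 74232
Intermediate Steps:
Mul(C, Add(Function('Z')(-10), Mul(Add(-66, -40), Add(19, -58)))) = Mul(18, Add(-10, Mul(Add(-66, -40), Add(19, -58)))) = Mul(18, Add(-10, Mul(-106, -39))) = Mul(18, Add(-10, 4134)) = Mul(18, 4124) = 74232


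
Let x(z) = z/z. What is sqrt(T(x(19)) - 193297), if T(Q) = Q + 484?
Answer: 2*I*sqrt(48203) ≈ 439.1*I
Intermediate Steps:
x(z) = 1
T(Q) = 484 + Q
sqrt(T(x(19)) - 193297) = sqrt((484 + 1) - 193297) = sqrt(485 - 193297) = sqrt(-192812) = 2*I*sqrt(48203)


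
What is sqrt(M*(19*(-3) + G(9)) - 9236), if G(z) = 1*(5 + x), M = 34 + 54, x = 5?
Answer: 2*I*sqrt(3343) ≈ 115.64*I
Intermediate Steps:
M = 88
G(z) = 10 (G(z) = 1*(5 + 5) = 1*10 = 10)
sqrt(M*(19*(-3) + G(9)) - 9236) = sqrt(88*(19*(-3) + 10) - 9236) = sqrt(88*(-57 + 10) - 9236) = sqrt(88*(-47) - 9236) = sqrt(-4136 - 9236) = sqrt(-13372) = 2*I*sqrt(3343)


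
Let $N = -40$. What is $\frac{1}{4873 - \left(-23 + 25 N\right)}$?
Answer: $\frac{1}{5896} \approx 0.00016961$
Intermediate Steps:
$\frac{1}{4873 - \left(-23 + 25 N\right)} = \frac{1}{4873 + \left(\left(-25\right) \left(-40\right) + 23\right)} = \frac{1}{4873 + \left(1000 + 23\right)} = \frac{1}{4873 + 1023} = \frac{1}{5896}$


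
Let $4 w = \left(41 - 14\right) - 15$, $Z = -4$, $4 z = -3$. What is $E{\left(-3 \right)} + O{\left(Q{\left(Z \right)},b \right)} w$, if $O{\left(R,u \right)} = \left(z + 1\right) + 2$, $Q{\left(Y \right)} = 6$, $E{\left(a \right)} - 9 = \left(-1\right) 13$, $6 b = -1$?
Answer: $\frac{11}{4} \approx 2.75$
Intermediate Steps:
$b = - \frac{1}{6}$ ($b = \frac{1}{6} \left(-1\right) = - \frac{1}{6} \approx -0.16667$)
$E{\left(a \right)} = -4$ ($E{\left(a \right)} = 9 - 13 = -4$)
$z = - \frac{3}{4}$ ($z = \frac{1}{4} \left(-3\right) = - \frac{3}{4} \approx -0.75$)
$O{\left(R,u \right)} = \frac{9}{4}$ ($O{\left(R,u \right)} = \left(- \frac{3}{4} + 1\right) + 2 = \frac{1}{4} + 2 = \frac{9}{4}$)
$w = 3$ ($w = \frac{\left(41 - 14\right) - 15}{4} = \frac{27 - 15}{4} = \frac{1}{4} \cdot 12 = 3$)
$E{\left(-3 \right)} + O{\left(Q{\left(Z \right)},b \right)} w = -4 + \frac{9}{4} \cdot 3 = -4 + \frac{27}{4} = \frac{11}{4}$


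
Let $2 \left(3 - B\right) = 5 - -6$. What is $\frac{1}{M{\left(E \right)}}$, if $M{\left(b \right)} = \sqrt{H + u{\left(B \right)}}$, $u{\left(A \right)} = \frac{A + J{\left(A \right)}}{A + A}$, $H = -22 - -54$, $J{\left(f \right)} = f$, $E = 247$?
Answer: $\frac{\sqrt{33}}{33} \approx 0.17408$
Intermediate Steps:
$H = 32$ ($H = -22 + 54 = 32$)
$B = - \frac{5}{2}$ ($B = 3 - \frac{5 - -6}{2} = 3 - \frac{5 + 6}{2} = 3 - \frac{11}{2} = - \frac{5}{2} \approx -2.5$)
$u{\left(A \right)} = 1$ ($u{\left(A \right)} = \frac{A + A}{A + A} = \frac{2 A}{2 A} = 2 A \frac{1}{2 A} = 1$)
$M{\left(b \right)} = \sqrt{33}$ ($M{\left(b \right)} = \sqrt{32 + 1} = \sqrt{33}$)
$\frac{1}{M{\left(E \right)}} = \frac{1}{\sqrt{33}} = \frac{\sqrt{33}}{33}$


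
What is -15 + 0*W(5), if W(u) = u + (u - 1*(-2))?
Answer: -15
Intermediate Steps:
W(u) = 2 + 2*u (W(u) = u + (u + 2) = u + (2 + u) = 2 + 2*u)
-15 + 0*W(5) = -15 + 0*(2 + 2*5) = -15 + 0*(2 + 10) = -15 + 0*12 = -15 + 0 = -15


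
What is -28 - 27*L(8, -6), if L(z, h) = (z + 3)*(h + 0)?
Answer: 1754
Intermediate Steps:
L(z, h) = h*(3 + z) (L(z, h) = (3 + z)*h = h*(3 + z))
-28 - 27*L(8, -6) = -28 - (-162)*(3 + 8) = -28 - (-162)*11 = -28 - 27*(-66) = -28 + 1782 = 1754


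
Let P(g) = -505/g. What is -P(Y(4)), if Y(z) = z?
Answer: 505/4 ≈ 126.25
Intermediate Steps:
-P(Y(4)) = -(-505)/4 = -1*(-505/4) = 505/4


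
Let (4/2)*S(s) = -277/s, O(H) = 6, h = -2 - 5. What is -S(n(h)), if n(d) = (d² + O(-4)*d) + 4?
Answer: 277/22 ≈ 12.591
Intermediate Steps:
h = -7
n(d) = 4 + d² + 6*d (n(d) = (d² + 6*d) + 4 = 4 + d² + 6*d)
S(s) = -277/(2*s) (S(s) = (-277/s)/2 = -277/(2*s))
-S(n(h)) = -(-277)/(2*(4 + (-7)² + 6*(-7))) = -(-277)/(2*(4 + 49 - 42)) = -(-277)/(2*11) = -1*(-277/22) = 277/22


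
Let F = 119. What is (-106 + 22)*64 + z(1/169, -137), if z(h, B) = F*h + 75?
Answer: -895750/169 ≈ -5300.3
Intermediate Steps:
z(h, B) = 75 + 119*h (z(h, B) = 119*h + 75 = 75 + 119*h)
(-106 + 22)*64 + z(1/169, -137) = (-106 + 22)*64 + (75 + 119/169) = -84*64 + (75 + 119*(1/169)) = -5376 + (75 + 119/169) = -5376 + 12794/169 = -895750/169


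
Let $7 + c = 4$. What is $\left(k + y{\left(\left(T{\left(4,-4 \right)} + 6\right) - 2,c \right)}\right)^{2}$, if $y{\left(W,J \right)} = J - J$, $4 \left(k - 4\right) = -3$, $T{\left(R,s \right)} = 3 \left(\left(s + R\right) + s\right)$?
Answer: $\frac{169}{16} \approx 10.563$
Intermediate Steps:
$T{\left(R,s \right)} = 3 R + 6 s$ ($T{\left(R,s \right)} = 3 \left(\left(R + s\right) + s\right) = 3 \left(R + 2 s\right) = 3 R + 6 s$)
$k = \frac{13}{4}$ ($k = 4 + \frac{1}{4} \left(-3\right) = 4 - \frac{3}{4} = \frac{13}{4} \approx 3.25$)
$c = -3$ ($c = -7 + 4 = -3$)
$y{\left(W,J \right)} = 0$
$\left(k + y{\left(\left(T{\left(4,-4 \right)} + 6\right) - 2,c \right)}\right)^{2} = \left(\frac{13}{4} + 0\right)^{2} = \left(\frac{13}{4}\right)^{2} = \frac{169}{16}$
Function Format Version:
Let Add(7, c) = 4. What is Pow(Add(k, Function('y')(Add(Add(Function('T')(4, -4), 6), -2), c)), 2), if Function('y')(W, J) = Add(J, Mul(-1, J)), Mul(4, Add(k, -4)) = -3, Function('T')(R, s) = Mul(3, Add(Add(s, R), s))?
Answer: Rational(169, 16) ≈ 10.563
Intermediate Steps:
Function('T')(R, s) = Add(Mul(3, R), Mul(6, s)) (Function('T')(R, s) = Mul(3, Add(Add(R, s), s)) = Mul(3, Add(R, Mul(2, s))) = Add(Mul(3, R), Mul(6, s)))
k = Rational(13, 4) (k = Add(4, Mul(Rational(1, 4), -3)) = Add(4, Rational(-3, 4)) = Rational(13, 4) ≈ 3.2500)
c = -3 (c = Add(-7, 4) = -3)
Function('y')(W, J) = 0
Pow(Add(k, Function('y')(Add(Add(Function('T')(4, -4), 6), -2), c)), 2) = Pow(Add(Rational(13, 4), 0), 2) = Pow(Rational(13, 4), 2) = Rational(169, 16)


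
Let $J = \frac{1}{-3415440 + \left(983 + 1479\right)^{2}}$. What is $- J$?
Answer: $- \frac{1}{2646004} \approx -3.7793 \cdot 10^{-7}$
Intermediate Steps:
$J = \frac{1}{2646004}$ ($J = \frac{1}{-3415440 + 2462^{2}} = \frac{1}{-3415440 + 6061444} = \frac{1}{2646004} \approx 3.7793 \cdot 10^{-7}$)
$- J = \left(-1\right) \frac{1}{2646004} = - \frac{1}{2646004}$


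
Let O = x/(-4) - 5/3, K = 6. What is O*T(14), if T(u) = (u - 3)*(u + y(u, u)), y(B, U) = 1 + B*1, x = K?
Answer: -6061/6 ≈ -1010.2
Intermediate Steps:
x = 6
y(B, U) = 1 + B
T(u) = (1 + 2*u)*(-3 + u) (T(u) = (u - 3)*(u + (1 + u)) = (-3 + u)*(1 + 2*u) = (1 + 2*u)*(-3 + u))
O = -19/6 (O = 6/(-4) - 5/3 = 6*(-¼) - 5*⅓ = -3/2 - 5/3 = -19/6 ≈ -3.1667)
O*T(14) = -19*(-3 - 5*14 + 2*14²)/6 = -19*(-3 - 70 + 2*196)/6 = -19*(-3 - 70 + 392)/6 = -19/6*319 = -6061/6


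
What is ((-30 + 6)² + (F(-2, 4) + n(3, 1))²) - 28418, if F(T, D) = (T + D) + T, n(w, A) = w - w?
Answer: -27842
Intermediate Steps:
n(w, A) = 0
F(T, D) = D + 2*T (F(T, D) = (D + T) + T = D + 2*T)
((-30 + 6)² + (F(-2, 4) + n(3, 1))²) - 28418 = ((-30 + 6)² + ((4 + 2*(-2)) + 0)²) - 28418 = ((-24)² + ((4 - 4) + 0)²) - 28418 = (576 + (0 + 0)²) - 28418 = (576 + 0²) - 28418 = (576 + 0) - 28418 = 576 - 28418 = -27842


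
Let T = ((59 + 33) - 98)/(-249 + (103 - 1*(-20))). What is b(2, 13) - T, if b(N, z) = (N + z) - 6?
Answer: 188/21 ≈ 8.9524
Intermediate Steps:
b(N, z) = -6 + N + z
T = 1/21 (T = (92 - 98)/(-249 + (103 + 20)) = -6/(-249 + 123) = -6/(-126) = -6*(-1/126) = 1/21 ≈ 0.047619)
b(2, 13) - T = (-6 + 2 + 13) - 1*1/21 = 9 - 1/21 = 188/21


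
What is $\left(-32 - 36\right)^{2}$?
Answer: $4624$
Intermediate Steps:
$\left(-32 - 36\right)^{2} = \left(-68\right)^{2} = 4624$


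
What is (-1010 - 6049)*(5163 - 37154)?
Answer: 225824469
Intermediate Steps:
(-1010 - 6049)*(5163 - 37154) = -7059*(-31991) = 225824469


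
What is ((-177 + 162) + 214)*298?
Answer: 59302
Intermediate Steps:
((-177 + 162) + 214)*298 = (-15 + 214)*298 = 199*298 = 59302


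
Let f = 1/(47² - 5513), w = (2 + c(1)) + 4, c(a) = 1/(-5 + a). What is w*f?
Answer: -23/13216 ≈ -0.0017403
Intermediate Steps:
w = 23/4 (w = (2 + 1/(-5 + 1)) + 4 = (2 + 1/(-4)) + 4 = (2 - ¼) + 4 = 7/4 + 4 = 23/4 ≈ 5.7500)
f = -1/3304 (f = 1/(2209 - 5513) = 1/(-3304) = -1/3304 ≈ -0.00030266)
w*f = (23/4)*(-1/3304) = -23/13216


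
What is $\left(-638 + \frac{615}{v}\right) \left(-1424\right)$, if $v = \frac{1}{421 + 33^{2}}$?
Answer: $-1321489088$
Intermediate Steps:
$v = \frac{1}{1510}$ ($v = \frac{1}{421 + 1089} = \frac{1}{1510} \approx 0.00066225$)
$\left(-638 + \frac{615}{v}\right) \left(-1424\right) = \left(-638 + 615 \frac{1}{\frac{1}{1510}}\right) \left(-1424\right) = \left(-638 + 615 \cdot 1510\right) \left(-1424\right) = \left(-638 + 928650\right) \left(-1424\right) = 928012 \left(-1424\right) = -1321489088$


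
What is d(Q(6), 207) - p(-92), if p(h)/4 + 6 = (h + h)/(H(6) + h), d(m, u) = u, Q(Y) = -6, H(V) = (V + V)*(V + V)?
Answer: 3187/13 ≈ 245.15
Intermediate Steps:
H(V) = 4*V² (H(V) = (2*V)*(2*V) = 4*V²)
p(h) = -24 + 8*h/(144 + h) (p(h) = -24 + 4*((h + h)/(4*6² + h)) = -24 + 4*((2*h)/(4*36 + h)) = -24 + 4*((2*h)/(144 + h)) = -24 + 4*(2*h/(144 + h)) = -24 + 8*h/(144 + h))
d(Q(6), 207) - p(-92) = 207 - 16*(-216 - 1*(-92))/(144 - 92) = 207 - 16*(-216 + 92)/52 = 207 - 16*(-124)/52 = 207 - 1*(-496/13) = 207 + 496/13 = 3187/13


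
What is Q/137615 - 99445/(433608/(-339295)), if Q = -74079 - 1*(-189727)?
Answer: 4643344183207109/59670964920 ≈ 77816.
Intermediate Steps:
Q = 115648 (Q = -74079 + 189727 = 115648)
Q/137615 - 99445/(433608/(-339295)) = 115648/137615 - 99445/(433608/(-339295)) = 115648*(1/137615) - 99445/(433608*(-1/339295)) = 115648/137615 - 99445/(-433608/339295) = 115648/137615 - 99445*(-339295/433608) = 115648/137615 + 33741191275/433608 = 4643344183207109/59670964920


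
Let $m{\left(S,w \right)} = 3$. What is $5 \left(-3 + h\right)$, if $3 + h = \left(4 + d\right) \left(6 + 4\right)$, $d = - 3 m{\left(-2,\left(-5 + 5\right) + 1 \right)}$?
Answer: $-280$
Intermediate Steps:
$d = -9$ ($d = \left(-3\right) 3 = -9$)
$h = -53$ ($h = -3 + \left(4 - 9\right) \left(6 + 4\right) = -3 - 50 = -53$)
$5 \left(-3 + h\right) = 5 \left(-3 - 53\right) = 5 \left(-56\right) = -280$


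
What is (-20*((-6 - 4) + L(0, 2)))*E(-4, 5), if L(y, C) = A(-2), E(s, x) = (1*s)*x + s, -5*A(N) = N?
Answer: -4608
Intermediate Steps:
A(N) = -N/5
E(s, x) = s + s*x (E(s, x) = s*x + s = s + s*x)
L(y, C) = 2/5 (L(y, C) = -1/5*(-2) = 2/5)
(-20*((-6 - 4) + L(0, 2)))*E(-4, 5) = (-20*((-6 - 4) + 2/5))*(-4*(1 + 5)) = (-20*(-10 + 2/5))*(-4*6) = -20*(-48/5)*(-24) = 192*(-24) = -4608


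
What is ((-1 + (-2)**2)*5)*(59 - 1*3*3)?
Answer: 750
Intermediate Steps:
((-1 + (-2)**2)*5)*(59 - 1*3*3) = ((-1 + 4)*5)*(59 - 3*3) = (3*5)*(59 - 9) = 15*50 = 750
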